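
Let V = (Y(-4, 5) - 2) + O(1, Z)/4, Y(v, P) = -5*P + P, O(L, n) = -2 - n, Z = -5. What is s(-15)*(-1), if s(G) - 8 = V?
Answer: 53/4 ≈ 13.250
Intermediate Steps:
Y(v, P) = -4*P
V = -85/4 (V = (-4*5 - 2) + (-2 - 1*(-5))/4 = (-20 - 2) + (-2 + 5)*(¼) = -22 + 3*(¼) = -22 + ¾ = -85/4 ≈ -21.250)
s(G) = -53/4 (s(G) = 8 - 85/4 = -53/4)
s(-15)*(-1) = -53/4*(-1) = 53/4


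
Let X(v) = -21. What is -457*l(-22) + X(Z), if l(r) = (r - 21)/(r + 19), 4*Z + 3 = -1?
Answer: -19714/3 ≈ -6571.3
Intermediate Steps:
Z = -1 (Z = -3/4 + (1/4)*(-1) = -3/4 - 1/4 = -1)
l(r) = (-21 + r)/(19 + r)
-457*l(-22) + X(Z) = -457*(-21 - 22)/(19 - 22) - 21 = -457*(-43)/(-3) - 21 = -(-457)*(-43)/3 - 21 = -457*43/3 - 21 = -19651/3 - 21 = -19714/3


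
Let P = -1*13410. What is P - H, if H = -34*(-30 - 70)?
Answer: -16810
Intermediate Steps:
P = -13410
H = 3400 (H = -34*(-100) = 3400)
P - H = -13410 - 1*3400 = -13410 - 3400 = -16810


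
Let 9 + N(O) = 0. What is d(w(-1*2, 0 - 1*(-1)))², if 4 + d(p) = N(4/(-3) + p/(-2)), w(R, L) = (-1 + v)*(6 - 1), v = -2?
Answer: 169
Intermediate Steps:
N(O) = -9 (N(O) = -9 + 0 = -9)
w(R, L) = -15 (w(R, L) = (-1 - 2)*(6 - 1) = -3*5 = -15)
d(p) = -13 (d(p) = -4 - 9 = -13)
d(w(-1*2, 0 - 1*(-1)))² = (-13)² = 169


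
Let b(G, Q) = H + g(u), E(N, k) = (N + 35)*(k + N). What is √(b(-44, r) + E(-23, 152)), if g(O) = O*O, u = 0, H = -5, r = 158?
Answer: √1543 ≈ 39.281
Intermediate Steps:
E(N, k) = (35 + N)*(N + k)
g(O) = O²
b(G, Q) = -5 (b(G, Q) = -5 + 0² = -5 + 0 = -5)
√(b(-44, r) + E(-23, 152)) = √(-5 + ((-23)² + 35*(-23) + 35*152 - 23*152)) = √(-5 + (529 - 805 + 5320 - 3496)) = √(-5 + 1548) = √1543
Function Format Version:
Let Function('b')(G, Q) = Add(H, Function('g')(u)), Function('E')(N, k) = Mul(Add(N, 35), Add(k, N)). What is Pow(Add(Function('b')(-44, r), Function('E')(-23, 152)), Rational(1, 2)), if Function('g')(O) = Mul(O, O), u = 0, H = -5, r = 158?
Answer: Pow(1543, Rational(1, 2)) ≈ 39.281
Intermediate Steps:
Function('E')(N, k) = Mul(Add(35, N), Add(N, k))
Function('g')(O) = Pow(O, 2)
Function('b')(G, Q) = -5 (Function('b')(G, Q) = Add(-5, Pow(0, 2)) = Add(-5, 0) = -5)
Pow(Add(Function('b')(-44, r), Function('E')(-23, 152)), Rational(1, 2)) = Pow(Add(-5, Add(Pow(-23, 2), Mul(35, -23), Mul(35, 152), Mul(-23, 152))), Rational(1, 2)) = Pow(Add(-5, Add(529, -805, 5320, -3496)), Rational(1, 2)) = Pow(Add(-5, 1548), Rational(1, 2)) = Pow(1543, Rational(1, 2))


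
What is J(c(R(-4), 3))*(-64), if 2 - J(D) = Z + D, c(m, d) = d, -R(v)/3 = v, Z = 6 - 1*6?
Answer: 64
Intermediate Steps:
Z = 0 (Z = 6 - 6 = 0)
R(v) = -3*v
J(D) = 2 - D (J(D) = 2 - (0 + D) = 2 - D)
J(c(R(-4), 3))*(-64) = (2 - 1*3)*(-64) = (2 - 3)*(-64) = -1*(-64) = 64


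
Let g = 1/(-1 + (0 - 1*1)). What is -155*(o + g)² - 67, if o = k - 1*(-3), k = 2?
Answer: -12823/4 ≈ -3205.8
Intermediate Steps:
o = 5 (o = 2 - 1*(-3) = 2 + 3 = 5)
g = -½ (g = 1/(-1 + (0 - 1)) = 1/(-1 - 1) = 1/(-2) = -½ ≈ -0.50000)
-155*(o + g)² - 67 = -155*(5 - ½)² - 67 = -155*(9/2)² - 67 = -155*81/4 - 67 = -12555/4 - 67 = -12823/4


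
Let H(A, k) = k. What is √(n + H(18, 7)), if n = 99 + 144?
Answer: 5*√10 ≈ 15.811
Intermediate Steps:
n = 243
√(n + H(18, 7)) = √(243 + 7) = √250 = 5*√10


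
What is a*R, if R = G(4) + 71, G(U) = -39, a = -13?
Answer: -416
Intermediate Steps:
R = 32 (R = -39 + 71 = 32)
a*R = -13*32 = -416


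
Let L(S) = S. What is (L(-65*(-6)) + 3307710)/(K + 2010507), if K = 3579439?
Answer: 1654050/2794973 ≈ 0.59179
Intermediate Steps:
(L(-65*(-6)) + 3307710)/(K + 2010507) = (-65*(-6) + 3307710)/(3579439 + 2010507) = (390 + 3307710)/5589946 = 3308100*(1/5589946) = 1654050/2794973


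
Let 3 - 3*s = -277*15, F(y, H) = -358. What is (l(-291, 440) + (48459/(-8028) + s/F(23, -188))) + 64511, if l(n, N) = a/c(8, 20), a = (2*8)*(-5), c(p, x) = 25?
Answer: 154473741881/2395020 ≈ 64498.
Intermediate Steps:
a = -80 (a = 16*(-5) = -80)
l(n, N) = -16/5 (l(n, N) = -80/25 = -80*1/25 = -16/5)
s = 1386 (s = 1 - (-277)*15/3 = 1 - 1/3*(-4155) = 1 + 1385 = 1386)
(l(-291, 440) + (48459/(-8028) + s/F(23, -188))) + 64511 = (-16/5 + (48459/(-8028) + 1386/(-358))) + 64511 = (-16/5 + (48459*(-1/8028) + 1386*(-1/358))) + 64511 = (-16/5 + (-16153/2676 - 693/179)) + 64511 = (-16/5 - 4745855/479004) + 64511 = -31393339/2395020 + 64511 = 154473741881/2395020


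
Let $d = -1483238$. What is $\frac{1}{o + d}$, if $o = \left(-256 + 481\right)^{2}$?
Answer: $- \frac{1}{1432613} \approx -6.9803 \cdot 10^{-7}$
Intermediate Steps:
$o = 50625$ ($o = 225^{2} = 50625$)
$\frac{1}{o + d} = \frac{1}{50625 - 1483238} = \frac{1}{-1432613} = - \frac{1}{1432613}$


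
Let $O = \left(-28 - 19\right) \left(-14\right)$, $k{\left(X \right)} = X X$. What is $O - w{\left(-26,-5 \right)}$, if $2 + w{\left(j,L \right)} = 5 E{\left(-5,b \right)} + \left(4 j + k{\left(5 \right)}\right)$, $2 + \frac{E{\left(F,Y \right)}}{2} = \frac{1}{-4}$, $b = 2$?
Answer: $\frac{1523}{2} \approx 761.5$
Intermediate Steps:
$k{\left(X \right)} = X^{2}$
$E{\left(F,Y \right)} = - \frac{9}{2}$ ($E{\left(F,Y \right)} = -4 + \frac{2}{-4} = -4 + 2 \left(- \frac{1}{4}\right) = -4 - \frac{1}{2} = - \frac{9}{2}$)
$O = 658$ ($O = \left(-47\right) \left(-14\right) = 658$)
$w{\left(j,L \right)} = \frac{1}{2} + 4 j$ ($w{\left(j,L \right)} = -2 + \left(5 \left(- \frac{9}{2}\right) + \left(4 j + 5^{2}\right)\right) = -2 + \left(- \frac{45}{2} + \left(4 j + 25\right)\right) = -2 + \left(- \frac{45}{2} + \left(25 + 4 j\right)\right) = -2 + \left(\frac{5}{2} + 4 j\right) = \frac{1}{2} + 4 j$)
$O - w{\left(-26,-5 \right)} = 658 - \left(\frac{1}{2} + 4 \left(-26\right)\right) = 658 - \left(\frac{1}{2} - 104\right) = 658 - - \frac{207}{2} = 658 + \frac{207}{2} = \frac{1523}{2}$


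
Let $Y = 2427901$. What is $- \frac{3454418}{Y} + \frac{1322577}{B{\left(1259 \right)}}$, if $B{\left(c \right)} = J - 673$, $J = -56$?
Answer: $- \frac{357067143511}{196659981} \approx -1815.7$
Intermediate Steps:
$B{\left(c \right)} = -729$ ($B{\left(c \right)} = -56 - 673 = -729$)
$- \frac{3454418}{Y} + \frac{1322577}{B{\left(1259 \right)}} = - \frac{3454418}{2427901} + \frac{1322577}{-729} = \left(-3454418\right) \frac{1}{2427901} + 1322577 \left(- \frac{1}{729}\right) = - \frac{3454418}{2427901} - \frac{146953}{81} = - \frac{357067143511}{196659981}$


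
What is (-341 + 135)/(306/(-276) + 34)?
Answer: -9476/1513 ≈ -6.2631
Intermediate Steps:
(-341 + 135)/(306/(-276) + 34) = -206/(306*(-1/276) + 34) = -206/(-51/46 + 34) = -206/1513/46 = -206*46/1513 = -9476/1513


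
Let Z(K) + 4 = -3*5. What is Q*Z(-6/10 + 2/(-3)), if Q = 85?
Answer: -1615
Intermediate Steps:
Z(K) = -19 (Z(K) = -4 - 3*5 = -4 - 15 = -19)
Q*Z(-6/10 + 2/(-3)) = 85*(-19) = -1615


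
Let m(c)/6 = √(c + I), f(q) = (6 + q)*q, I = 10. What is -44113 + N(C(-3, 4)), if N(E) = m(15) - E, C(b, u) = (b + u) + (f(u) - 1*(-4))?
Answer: -44128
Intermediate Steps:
f(q) = q*(6 + q)
C(b, u) = 4 + b + u + u*(6 + u) (C(b, u) = (b + u) + (u*(6 + u) - 1*(-4)) = (b + u) + (u*(6 + u) + 4) = (b + u) + (4 + u*(6 + u)) = 4 + b + u + u*(6 + u))
m(c) = 6*√(10 + c) (m(c) = 6*√(c + 10) = 6*√(10 + c))
N(E) = 30 - E (N(E) = 6*√(10 + 15) - E = 6*√25 - E = 6*5 - E = 30 - E)
-44113 + N(C(-3, 4)) = -44113 + (30 - (4 - 3 + 4 + 4*(6 + 4))) = -44113 + (30 - (4 - 3 + 4 + 4*10)) = -44113 + (30 - (4 - 3 + 4 + 40)) = -44113 + (30 - 1*45) = -44113 + (30 - 45) = -44113 - 15 = -44128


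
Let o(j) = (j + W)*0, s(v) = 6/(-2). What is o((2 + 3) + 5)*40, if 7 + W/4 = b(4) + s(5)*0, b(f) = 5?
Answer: 0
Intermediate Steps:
s(v) = -3 (s(v) = 6*(-½) = -3)
W = -8 (W = -28 + 4*(5 - 3*0) = -28 + 4*(5 + 0) = -28 + 4*5 = -28 + 20 = -8)
o(j) = 0 (o(j) = (j - 8)*0 = (-8 + j)*0 = 0)
o((2 + 3) + 5)*40 = 0*40 = 0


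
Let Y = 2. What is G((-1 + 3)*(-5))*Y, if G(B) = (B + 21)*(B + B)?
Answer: -440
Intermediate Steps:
G(B) = 2*B*(21 + B) (G(B) = (21 + B)*(2*B) = 2*B*(21 + B))
G((-1 + 3)*(-5))*Y = (2*((-1 + 3)*(-5))*(21 + (-1 + 3)*(-5)))*2 = (2*(2*(-5))*(21 + 2*(-5)))*2 = (2*(-10)*(21 - 10))*2 = (2*(-10)*11)*2 = -220*2 = -440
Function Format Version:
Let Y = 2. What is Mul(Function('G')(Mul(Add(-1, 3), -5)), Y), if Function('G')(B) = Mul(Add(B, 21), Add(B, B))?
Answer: -440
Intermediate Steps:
Function('G')(B) = Mul(2, B, Add(21, B)) (Function('G')(B) = Mul(Add(21, B), Mul(2, B)) = Mul(2, B, Add(21, B)))
Mul(Function('G')(Mul(Add(-1, 3), -5)), Y) = Mul(Mul(2, Mul(Add(-1, 3), -5), Add(21, Mul(Add(-1, 3), -5))), 2) = Mul(Mul(2, Mul(2, -5), Add(21, Mul(2, -5))), 2) = Mul(Mul(2, -10, Add(21, -10)), 2) = Mul(Mul(2, -10, 11), 2) = Mul(-220, 2) = -440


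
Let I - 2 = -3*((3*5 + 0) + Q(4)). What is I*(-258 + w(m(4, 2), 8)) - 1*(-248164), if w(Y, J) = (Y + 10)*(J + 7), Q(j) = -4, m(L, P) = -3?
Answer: 252907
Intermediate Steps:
w(Y, J) = (7 + J)*(10 + Y) (w(Y, J) = (10 + Y)*(7 + J) = (7 + J)*(10 + Y))
I = -31 (I = 2 - 3*((3*5 + 0) - 4) = 2 - 3*((15 + 0) - 4) = 2 - 3*(15 - 4) = 2 - 3*11 = 2 - 33 = -31)
I*(-258 + w(m(4, 2), 8)) - 1*(-248164) = -31*(-258 + (70 + 7*(-3) + 10*8 + 8*(-3))) - 1*(-248164) = -31*(-258 + (70 - 21 + 80 - 24)) + 248164 = -31*(-258 + 105) + 248164 = -31*(-153) + 248164 = 4743 + 248164 = 252907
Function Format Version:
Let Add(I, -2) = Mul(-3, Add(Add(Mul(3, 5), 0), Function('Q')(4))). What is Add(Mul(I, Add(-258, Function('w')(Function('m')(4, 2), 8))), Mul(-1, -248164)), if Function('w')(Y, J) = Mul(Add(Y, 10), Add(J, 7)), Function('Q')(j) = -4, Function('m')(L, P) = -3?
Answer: 252907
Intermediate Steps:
Function('w')(Y, J) = Mul(Add(7, J), Add(10, Y)) (Function('w')(Y, J) = Mul(Add(10, Y), Add(7, J)) = Mul(Add(7, J), Add(10, Y)))
I = -31 (I = Add(2, Mul(-3, Add(Add(Mul(3, 5), 0), -4))) = Add(2, Mul(-3, Add(Add(15, 0), -4))) = Add(2, Mul(-3, Add(15, -4))) = Add(2, Mul(-3, 11)) = Add(2, -33) = -31)
Add(Mul(I, Add(-258, Function('w')(Function('m')(4, 2), 8))), Mul(-1, -248164)) = Add(Mul(-31, Add(-258, Add(70, Mul(7, -3), Mul(10, 8), Mul(8, -3)))), Mul(-1, -248164)) = Add(Mul(-31, Add(-258, Add(70, -21, 80, -24))), 248164) = Add(Mul(-31, Add(-258, 105)), 248164) = Add(Mul(-31, -153), 248164) = Add(4743, 248164) = 252907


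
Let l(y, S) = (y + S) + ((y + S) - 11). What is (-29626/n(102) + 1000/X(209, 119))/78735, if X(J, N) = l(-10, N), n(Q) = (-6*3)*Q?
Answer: 442699/1662410790 ≈ 0.00026630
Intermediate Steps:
n(Q) = -18*Q
l(y, S) = -11 + 2*S + 2*y (l(y, S) = (S + y) + ((S + y) - 11) = (S + y) + (-11 + S + y) = -11 + 2*S + 2*y)
X(J, N) = -31 + 2*N (X(J, N) = -11 + 2*N + 2*(-10) = -11 + 2*N - 20 = -31 + 2*N)
(-29626/n(102) + 1000/X(209, 119))/78735 = (-29626/((-18*102)) + 1000/(-31 + 2*119))/78735 = (-29626/(-1836) + 1000/(-31 + 238))*(1/78735) = (-29626*(-1/1836) + 1000/207)*(1/78735) = (14813/918 + 1000*(1/207))*(1/78735) = (14813/918 + 1000/207)*(1/78735) = (442699/21114)*(1/78735) = 442699/1662410790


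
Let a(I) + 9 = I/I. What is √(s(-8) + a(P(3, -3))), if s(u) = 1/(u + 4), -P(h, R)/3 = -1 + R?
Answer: I*√33/2 ≈ 2.8723*I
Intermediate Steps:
P(h, R) = 3 - 3*R (P(h, R) = -3*(-1 + R) = 3 - 3*R)
s(u) = 1/(4 + u)
a(I) = -8 (a(I) = -9 + I/I = -9 + 1 = -8)
√(s(-8) + a(P(3, -3))) = √(1/(4 - 8) - 8) = √(1/(-4) - 8) = √(-¼ - 8) = √(-33/4) = I*√33/2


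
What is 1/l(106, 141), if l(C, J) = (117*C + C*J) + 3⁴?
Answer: 1/27429 ≈ 3.6458e-5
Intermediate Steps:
l(C, J) = 81 + 117*C + C*J (l(C, J) = (117*C + C*J) + 81 = 81 + 117*C + C*J)
1/l(106, 141) = 1/(81 + 117*106 + 106*141) = 1/(81 + 12402 + 14946) = 1/27429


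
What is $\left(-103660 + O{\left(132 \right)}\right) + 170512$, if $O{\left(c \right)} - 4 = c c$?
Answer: $84280$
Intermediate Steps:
$O{\left(c \right)} = 4 + c^{2}$ ($O{\left(c \right)} = 4 + c c = 4 + c^{2}$)
$\left(-103660 + O{\left(132 \right)}\right) + 170512 = \left(-103660 + \left(4 + 132^{2}\right)\right) + 170512 = \left(-103660 + \left(4 + 17424\right)\right) + 170512 = \left(-103660 + 17428\right) + 170512 = -86232 + 170512 = 84280$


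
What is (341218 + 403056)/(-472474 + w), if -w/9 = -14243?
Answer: -744274/344287 ≈ -2.1618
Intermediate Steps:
w = 128187 (w = -9*(-14243) = 128187)
(341218 + 403056)/(-472474 + w) = (341218 + 403056)/(-472474 + 128187) = 744274/(-344287) = 744274*(-1/344287) = -744274/344287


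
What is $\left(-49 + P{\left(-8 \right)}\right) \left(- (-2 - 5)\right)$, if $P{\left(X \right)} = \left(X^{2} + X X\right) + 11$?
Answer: $630$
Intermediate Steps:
$P{\left(X \right)} = 11 + 2 X^{2}$ ($P{\left(X \right)} = \left(X^{2} + X^{2}\right) + 11 = 2 X^{2} + 11 = 11 + 2 X^{2}$)
$\left(-49 + P{\left(-8 \right)}\right) \left(- (-2 - 5)\right) = \left(-49 + \left(11 + 2 \left(-8\right)^{2}\right)\right) \left(- (-2 - 5)\right) = \left(-49 + \left(11 + 2 \cdot 64\right)\right) \left(\left(-1\right) \left(-7\right)\right) = \left(-49 + \left(11 + 128\right)\right) 7 = \left(-49 + 139\right) 7 = 90 \cdot 7 = 630$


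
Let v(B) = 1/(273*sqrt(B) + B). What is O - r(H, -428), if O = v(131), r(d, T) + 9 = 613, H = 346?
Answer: -44936393/74398 + 273*sqrt(131)/9746138 ≈ -604.00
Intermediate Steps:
v(B) = 1/(B + 273*sqrt(B))
r(d, T) = 604 (r(d, T) = -9 + 613 = 604)
O = 1/(131 + 273*sqrt(131)) ≈ 0.00030716
O - r(H, -428) = (-1/74398 + 273*sqrt(131)/9746138) - 1*604 = (-1/74398 + 273*sqrt(131)/9746138) - 604 = -44936393/74398 + 273*sqrt(131)/9746138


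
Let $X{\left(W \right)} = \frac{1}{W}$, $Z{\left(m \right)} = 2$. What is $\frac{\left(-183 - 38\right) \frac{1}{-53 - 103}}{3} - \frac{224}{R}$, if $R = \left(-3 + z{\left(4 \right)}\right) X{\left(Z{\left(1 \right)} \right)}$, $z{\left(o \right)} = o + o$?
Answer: $- \frac{16043}{180} \approx -89.128$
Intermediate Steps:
$z{\left(o \right)} = 2 o$
$R = \frac{5}{2}$ ($R = \frac{-3 + 2 \cdot 4}{2} = \left(-3 + 8\right) \frac{1}{2} = 5 \cdot \frac{1}{2} = \frac{5}{2} \approx 2.5$)
$\frac{\left(-183 - 38\right) \frac{1}{-53 - 103}}{3} - \frac{224}{R} = \frac{\left(-183 - 38\right) \frac{1}{-53 - 103}}{3} - \frac{224}{\frac{5}{2}} = - \frac{221}{-156} \cdot \frac{1}{3} - \frac{448}{5} = \left(-221\right) \left(- \frac{1}{156}\right) \frac{1}{3} - \frac{448}{5} = \frac{17}{12} \cdot \frac{1}{3} - \frac{448}{5} = \frac{17}{36} - \frac{448}{5} = - \frac{16043}{180}$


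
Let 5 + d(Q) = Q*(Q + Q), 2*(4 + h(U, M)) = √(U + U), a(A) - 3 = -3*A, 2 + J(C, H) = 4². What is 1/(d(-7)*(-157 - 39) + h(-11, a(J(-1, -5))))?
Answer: -36464/664811659 - I*√22/664811659 ≈ -5.4849e-5 - 7.0553e-9*I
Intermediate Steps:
J(C, H) = 14 (J(C, H) = -2 + 4² = -2 + 16 = 14)
a(A) = 3 - 3*A
h(U, M) = -4 + √2*√U/2 (h(U, M) = -4 + √(U + U)/2 = -4 + √(2*U)/2 = -4 + (√2*√U)/2 = -4 + √2*√U/2)
d(Q) = -5 + 2*Q² (d(Q) = -5 + Q*(Q + Q) = -5 + Q*(2*Q) = -5 + 2*Q²)
1/(d(-7)*(-157 - 39) + h(-11, a(J(-1, -5)))) = 1/((-5 + 2*(-7)²)*(-157 - 39) + (-4 + √2*√(-11)/2)) = 1/((-5 + 2*49)*(-196) + (-4 + √2*(I*√11)/2)) = 1/((-5 + 98)*(-196) + (-4 + I*√22/2)) = 1/(93*(-196) + (-4 + I*√22/2)) = 1/(-18228 + (-4 + I*√22/2)) = 1/(-18232 + I*√22/2)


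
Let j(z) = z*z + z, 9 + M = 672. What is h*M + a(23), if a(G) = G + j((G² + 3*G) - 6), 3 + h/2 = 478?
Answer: 980929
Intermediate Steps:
M = 663 (M = -9 + 672 = 663)
h = 950 (h = -6 + 2*478 = -6 + 956 = 950)
j(z) = z + z² (j(z) = z² + z = z + z²)
a(G) = G + (-6 + G² + 3*G)*(-5 + G² + 3*G) (a(G) = G + ((G² + 3*G) - 6)*(1 + ((G² + 3*G) - 6)) = G + (-6 + G² + 3*G)*(1 + (-6 + G² + 3*G)) = G + (-6 + G² + 3*G)*(-5 + G² + 3*G))
h*M + a(23) = 950*663 + (23 + (-6 + 23² + 3*23)*(-5 + 23² + 3*23)) = 629850 + (23 + (-6 + 529 + 69)*(-5 + 529 + 69)) = 629850 + (23 + 592*593) = 629850 + (23 + 351056) = 629850 + 351079 = 980929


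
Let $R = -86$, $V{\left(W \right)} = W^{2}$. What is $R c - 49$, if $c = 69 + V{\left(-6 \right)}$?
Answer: $-9079$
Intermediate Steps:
$c = 105$ ($c = 69 + \left(-6\right)^{2} = 69 + 36 = 105$)
$R c - 49 = \left(-86\right) 105 - 49 = -9030 - 49 = -9079$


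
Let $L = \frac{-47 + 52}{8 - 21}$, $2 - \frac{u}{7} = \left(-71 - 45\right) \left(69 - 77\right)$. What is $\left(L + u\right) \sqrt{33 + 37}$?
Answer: $- \frac{84271 \sqrt{70}}{13} \approx -54236.0$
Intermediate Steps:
$u = -6482$ ($u = 14 - 7 \left(-71 - 45\right) \left(69 - 77\right) = 14 - 7 \left(\left(-116\right) \left(-8\right)\right) = 14 - 6496 = -6482$)
$L = - \frac{5}{13}$ ($L = \frac{5}{-13} = 5 \left(- \frac{1}{13}\right) = - \frac{5}{13} \approx -0.38462$)
$\left(L + u\right) \sqrt{33 + 37} = \left(- \frac{5}{13} - 6482\right) \sqrt{33 + 37} = - \frac{84271 \sqrt{70}}{13}$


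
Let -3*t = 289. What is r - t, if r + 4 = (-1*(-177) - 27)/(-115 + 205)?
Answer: 94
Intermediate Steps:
t = -289/3 (t = -⅓*289 = -289/3 ≈ -96.333)
r = -7/3 (r = -4 + (-1*(-177) - 27)/(-115 + 205) = -4 + (177 - 27)/90 = -4 + 150*(1/90) = -4 + 5/3 = -7/3 ≈ -2.3333)
r - t = -7/3 - 1*(-289/3) = -7/3 + 289/3 = 94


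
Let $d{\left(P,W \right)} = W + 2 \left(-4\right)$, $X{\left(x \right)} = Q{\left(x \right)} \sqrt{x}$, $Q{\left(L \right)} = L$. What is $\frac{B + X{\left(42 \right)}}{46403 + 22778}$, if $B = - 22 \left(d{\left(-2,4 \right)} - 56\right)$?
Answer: $\frac{1320}{69181} + \frac{6 \sqrt{42}}{9883} \approx 0.023015$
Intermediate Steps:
$X{\left(x \right)} = x^{\frac{3}{2}}$ ($X{\left(x \right)} = x \sqrt{x} = x^{\frac{3}{2}}$)
$d{\left(P,W \right)} = -8 + W$ ($d{\left(P,W \right)} = W - 8 = -8 + W$)
$B = 1320$ ($B = - 22 \left(\left(-8 + 4\right) - 56\right) = - 22 \left(-4 - 56\right) = \left(-22\right) \left(-60\right) = 1320$)
$\frac{B + X{\left(42 \right)}}{46403 + 22778} = \frac{1320 + 42^{\frac{3}{2}}}{46403 + 22778} = \frac{1320 + 42 \sqrt{42}}{69181} = \left(1320 + 42 \sqrt{42}\right) \frac{1}{69181} = \frac{1320}{69181} + \frac{6 \sqrt{42}}{9883}$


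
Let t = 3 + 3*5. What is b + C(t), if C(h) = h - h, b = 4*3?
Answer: 12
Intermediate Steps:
t = 18 (t = 3 + 15 = 18)
b = 12
C(h) = 0
b + C(t) = 12 + 0 = 12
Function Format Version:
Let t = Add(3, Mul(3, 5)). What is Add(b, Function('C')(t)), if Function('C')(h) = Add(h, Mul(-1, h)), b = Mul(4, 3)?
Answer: 12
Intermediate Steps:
t = 18 (t = Add(3, 15) = 18)
b = 12
Function('C')(h) = 0
Add(b, Function('C')(t)) = Add(12, 0) = 12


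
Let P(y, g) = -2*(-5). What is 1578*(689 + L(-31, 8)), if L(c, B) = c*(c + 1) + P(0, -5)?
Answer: 2570562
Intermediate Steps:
P(y, g) = 10
L(c, B) = 10 + c*(1 + c) (L(c, B) = c*(c + 1) + 10 = c*(1 + c) + 10 = 10 + c*(1 + c))
1578*(689 + L(-31, 8)) = 1578*(689 + (10 - 31 + (-31)**2)) = 1578*(689 + (10 - 31 + 961)) = 1578*(689 + 940) = 1578*1629 = 2570562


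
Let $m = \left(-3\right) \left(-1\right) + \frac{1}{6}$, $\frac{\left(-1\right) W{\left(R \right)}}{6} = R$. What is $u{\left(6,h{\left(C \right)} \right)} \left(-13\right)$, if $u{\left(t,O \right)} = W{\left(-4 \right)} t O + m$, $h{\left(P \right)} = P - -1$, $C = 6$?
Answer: $- \frac{78871}{6} \approx -13145.0$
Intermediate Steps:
$W{\left(R \right)} = - 6 R$
$m = \frac{19}{6}$ ($m = 3 + \frac{1}{6} = \frac{19}{6} \approx 3.1667$)
$h{\left(P \right)} = 1 + P$ ($h{\left(P \right)} = P + 1 = 1 + P$)
$u{\left(t,O \right)} = \frac{19}{6} + 24 O t$ ($u{\left(t,O \right)} = \left(-6\right) \left(-4\right) t O + \frac{19}{6} = 24 t O + \frac{19}{6} = 24 O t + \frac{19}{6} = \frac{19}{6} + 24 O t$)
$u{\left(6,h{\left(C \right)} \right)} \left(-13\right) = \left(\frac{19}{6} + 24 \left(1 + 6\right) 6\right) \left(-13\right) = \left(\frac{19}{6} + 24 \cdot 7 \cdot 6\right) \left(-13\right) = \left(\frac{19}{6} + 1008\right) \left(-13\right) = \frac{6067}{6} \left(-13\right) = - \frac{78871}{6}$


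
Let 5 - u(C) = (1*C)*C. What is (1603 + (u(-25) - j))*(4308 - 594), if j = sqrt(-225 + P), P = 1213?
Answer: 3650862 - 7428*sqrt(247) ≈ 3.5341e+6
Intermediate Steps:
u(C) = 5 - C**2 (u(C) = 5 - 1*C*C = 5 - C*C = 5 - C**2)
j = 2*sqrt(247) (j = sqrt(-225 + 1213) = sqrt(988) = 2*sqrt(247) ≈ 31.432)
(1603 + (u(-25) - j))*(4308 - 594) = (1603 + ((5 - 1*(-25)**2) - 2*sqrt(247)))*(4308 - 594) = (1603 + ((5 - 1*625) - 2*sqrt(247)))*3714 = (1603 + ((5 - 625) - 2*sqrt(247)))*3714 = (1603 + (-620 - 2*sqrt(247)))*3714 = (983 - 2*sqrt(247))*3714 = 3650862 - 7428*sqrt(247)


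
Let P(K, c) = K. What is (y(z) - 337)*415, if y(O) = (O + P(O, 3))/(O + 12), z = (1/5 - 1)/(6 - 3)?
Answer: -3077225/22 ≈ -1.3987e+5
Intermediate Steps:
z = -4/15 (z = (⅕ - 1)/3 = -⅘*⅓ = -4/15 ≈ -0.26667)
y(O) = 2*O/(12 + O) (y(O) = (O + O)/(O + 12) = (2*O)/(12 + O) = 2*O/(12 + O))
(y(z) - 337)*415 = (2*(-4/15)/(12 - 4/15) - 337)*415 = (2*(-4/15)/(176/15) - 337)*415 = (2*(-4/15)*(15/176) - 337)*415 = (-1/22 - 337)*415 = -7415/22*415 = -3077225/22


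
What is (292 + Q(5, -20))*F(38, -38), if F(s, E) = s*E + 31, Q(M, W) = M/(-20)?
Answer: -1648971/4 ≈ -4.1224e+5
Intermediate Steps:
Q(M, W) = -M/20 (Q(M, W) = M*(-1/20) = -M/20)
F(s, E) = 31 + E*s (F(s, E) = E*s + 31 = 31 + E*s)
(292 + Q(5, -20))*F(38, -38) = (292 - 1/20*5)*(31 - 38*38) = (292 - ¼)*(31 - 1444) = (1167/4)*(-1413) = -1648971/4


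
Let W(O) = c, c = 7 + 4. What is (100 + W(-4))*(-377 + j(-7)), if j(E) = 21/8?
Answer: -332445/8 ≈ -41556.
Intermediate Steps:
j(E) = 21/8 (j(E) = 21*(1/8) = 21/8)
c = 11
W(O) = 11
(100 + W(-4))*(-377 + j(-7)) = (100 + 11)*(-377 + 21/8) = 111*(-2995/8) = -332445/8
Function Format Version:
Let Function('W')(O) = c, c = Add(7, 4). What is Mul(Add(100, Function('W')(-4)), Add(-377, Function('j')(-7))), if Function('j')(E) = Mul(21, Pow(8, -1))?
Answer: Rational(-332445, 8) ≈ -41556.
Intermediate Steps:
Function('j')(E) = Rational(21, 8) (Function('j')(E) = Mul(21, Rational(1, 8)) = Rational(21, 8))
c = 11
Function('W')(O) = 11
Mul(Add(100, Function('W')(-4)), Add(-377, Function('j')(-7))) = Mul(Add(100, 11), Add(-377, Rational(21, 8))) = Mul(111, Rational(-2995, 8)) = Rational(-332445, 8)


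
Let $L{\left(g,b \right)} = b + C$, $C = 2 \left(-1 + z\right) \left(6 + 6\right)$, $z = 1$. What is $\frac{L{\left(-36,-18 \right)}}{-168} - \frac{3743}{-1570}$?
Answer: $\frac{54757}{21980} \approx 2.4912$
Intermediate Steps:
$C = 0$ ($C = 2 \left(-1 + 1\right) \left(6 + 6\right) = 2 \cdot 0 \cdot 12 = 2 \cdot 0 = 0$)
$L{\left(g,b \right)} = b$ ($L{\left(g,b \right)} = b + 0 = b$)
$\frac{L{\left(-36,-18 \right)}}{-168} - \frac{3743}{-1570} = - \frac{18}{-168} - \frac{3743}{-1570} = \left(-18\right) \left(- \frac{1}{168}\right) - - \frac{3743}{1570} = \frac{3}{28} + \frac{3743}{1570} = \frac{54757}{21980}$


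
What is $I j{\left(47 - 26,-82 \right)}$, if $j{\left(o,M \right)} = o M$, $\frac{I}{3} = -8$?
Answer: $41328$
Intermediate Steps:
$I = -24$ ($I = 3 \left(-8\right) = -24$)
$j{\left(o,M \right)} = M o$
$I j{\left(47 - 26,-82 \right)} = - 24 \left(- 82 \left(47 - 26\right)\right) = - 24 \left(\left(-82\right) 21\right) = \left(-24\right) \left(-1722\right) = 41328$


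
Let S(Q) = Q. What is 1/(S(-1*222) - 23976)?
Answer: -1/24198 ≈ -4.1326e-5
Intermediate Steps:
1/(S(-1*222) - 23976) = 1/(-1*222 - 23976) = 1/(-222 - 23976) = 1/(-24198) = -1/24198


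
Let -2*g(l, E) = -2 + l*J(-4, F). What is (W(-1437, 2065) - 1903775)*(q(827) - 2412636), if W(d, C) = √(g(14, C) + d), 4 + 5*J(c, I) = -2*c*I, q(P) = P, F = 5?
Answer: 4591541678975 - 4823618*I*√9290/5 ≈ 4.5915e+12 - 9.2985e+7*I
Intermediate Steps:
J(c, I) = -⅘ - 2*I*c/5 (J(c, I) = -⅘ + (-2*c*I)/5 = -⅘ + (-2*I*c)/5 = -⅘ - 2*I*c/5)
g(l, E) = 1 - 18*l/5 (g(l, E) = -(-2 + l*(-⅘ - ⅖*5*(-4)))/2 = -(-2 + l*(-⅘ + 8))/2 = -(-2 + l*(36/5))/2 = -(-2 + 36*l/5)/2 = 1 - 18*l/5)
W(d, C) = √(-247/5 + d) (W(d, C) = √((1 - 18/5*14) + d) = √((1 - 252/5) + d) = √(-247/5 + d))
(W(-1437, 2065) - 1903775)*(q(827) - 2412636) = (√(-1235 + 25*(-1437))/5 - 1903775)*(827 - 2412636) = (√(-1235 - 35925)/5 - 1903775)*(-2411809) = (√(-37160)/5 - 1903775)*(-2411809) = ((2*I*√9290)/5 - 1903775)*(-2411809) = (2*I*√9290/5 - 1903775)*(-2411809) = (-1903775 + 2*I*√9290/5)*(-2411809) = 4591541678975 - 4823618*I*√9290/5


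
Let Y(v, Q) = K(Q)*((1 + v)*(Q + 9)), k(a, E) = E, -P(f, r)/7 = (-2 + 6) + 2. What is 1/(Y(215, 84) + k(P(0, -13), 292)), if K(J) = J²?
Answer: 1/141741220 ≈ 7.0551e-9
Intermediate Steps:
P(f, r) = -42 (P(f, r) = -7*((-2 + 6) + 2) = -7*(4 + 2) = -7*6 = -42)
Y(v, Q) = Q²*(1 + v)*(9 + Q) (Y(v, Q) = Q²*((1 + v)*(Q + 9)) = Q²*((1 + v)*(9 + Q)) = Q²*(1 + v)*(9 + Q))
1/(Y(215, 84) + k(P(0, -13), 292)) = 1/(84²*(9 + 84 + 9*215 + 84*215) + 292) = 1/(7056*(9 + 84 + 1935 + 18060) + 292) = 1/(7056*20088 + 292) = 1/(141740928 + 292) = 1/141741220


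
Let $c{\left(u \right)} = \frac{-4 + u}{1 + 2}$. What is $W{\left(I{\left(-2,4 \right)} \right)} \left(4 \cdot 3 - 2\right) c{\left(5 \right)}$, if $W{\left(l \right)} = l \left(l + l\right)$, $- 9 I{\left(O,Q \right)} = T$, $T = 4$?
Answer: $\frac{320}{243} \approx 1.3169$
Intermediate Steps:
$I{\left(O,Q \right)} = - \frac{4}{9}$ ($I{\left(O,Q \right)} = \left(- \frac{1}{9}\right) 4 = - \frac{4}{9}$)
$c{\left(u \right)} = - \frac{4}{3} + \frac{u}{3}$ ($c{\left(u \right)} = \frac{-4 + u}{3} = \left(-4 + u\right) \frac{1}{3} = - \frac{4}{3} + \frac{u}{3}$)
$W{\left(l \right)} = 2 l^{2}$ ($W{\left(l \right)} = l 2 l = 2 l^{2}$)
$W{\left(I{\left(-2,4 \right)} \right)} \left(4 \cdot 3 - 2\right) c{\left(5 \right)} = 2 \left(- \frac{4}{9}\right)^{2} \left(4 \cdot 3 - 2\right) \left(- \frac{4}{3} + \frac{1}{3} \cdot 5\right) = 2 \cdot \frac{16}{81} \left(12 - 2\right) \left(- \frac{4}{3} + \frac{5}{3}\right) = \frac{32}{81} \cdot 10 \cdot \frac{1}{3} = \frac{320}{81} \cdot \frac{1}{3} = \frac{320}{243}$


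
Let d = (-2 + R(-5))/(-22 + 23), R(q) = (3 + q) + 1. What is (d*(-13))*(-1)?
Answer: -39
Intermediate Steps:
R(q) = 4 + q
d = -3 (d = (-2 + (4 - 5))/(-22 + 23) = (-2 - 1)/1 = -3*1 = -3)
(d*(-13))*(-1) = -3*(-13)*(-1) = 39*(-1) = -39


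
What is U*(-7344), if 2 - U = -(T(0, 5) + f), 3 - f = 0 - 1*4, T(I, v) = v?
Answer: -102816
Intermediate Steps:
f = 7 (f = 3 - (0 - 1*4) = 3 - (0 - 4) = 3 - 1*(-4) = 3 + 4 = 7)
U = 14 (U = 2 - (-1)*(5 + 7) = 2 - (-1)*12 = 2 - 1*(-12) = 2 + 12 = 14)
U*(-7344) = 14*(-7344) = -102816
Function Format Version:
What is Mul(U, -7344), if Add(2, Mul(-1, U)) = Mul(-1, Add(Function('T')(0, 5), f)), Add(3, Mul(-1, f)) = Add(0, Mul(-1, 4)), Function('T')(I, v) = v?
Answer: -102816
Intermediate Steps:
f = 7 (f = Add(3, Mul(-1, Add(0, Mul(-1, 4)))) = Add(3, Mul(-1, Add(0, -4))) = Add(3, Mul(-1, -4)) = Add(3, 4) = 7)
U = 14 (U = Add(2, Mul(-1, Mul(-1, Add(5, 7)))) = Add(2, Mul(-1, Mul(-1, 12))) = Add(2, Mul(-1, -12)) = Add(2, 12) = 14)
Mul(U, -7344) = Mul(14, -7344) = -102816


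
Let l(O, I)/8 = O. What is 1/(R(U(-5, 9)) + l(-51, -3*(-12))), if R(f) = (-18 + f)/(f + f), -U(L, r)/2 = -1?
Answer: -1/412 ≈ -0.0024272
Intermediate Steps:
U(L, r) = 2 (U(L, r) = -2*(-1) = 2)
l(O, I) = 8*O
R(f) = (-18 + f)/(2*f) (R(f) = (-18 + f)/((2*f)) = (-18 + f)*(1/(2*f)) = (-18 + f)/(2*f))
1/(R(U(-5, 9)) + l(-51, -3*(-12))) = 1/((½)*(-18 + 2)/2 + 8*(-51)) = 1/((½)*(½)*(-16) - 408) = 1/(-4 - 408) = 1/(-412) = -1/412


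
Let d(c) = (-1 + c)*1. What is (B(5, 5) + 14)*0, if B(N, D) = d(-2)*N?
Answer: 0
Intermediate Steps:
d(c) = -1 + c
B(N, D) = -3*N (B(N, D) = (-1 - 2)*N = -3*N)
(B(5, 5) + 14)*0 = (-3*5 + 14)*0 = (-15 + 14)*0 = -1*0 = 0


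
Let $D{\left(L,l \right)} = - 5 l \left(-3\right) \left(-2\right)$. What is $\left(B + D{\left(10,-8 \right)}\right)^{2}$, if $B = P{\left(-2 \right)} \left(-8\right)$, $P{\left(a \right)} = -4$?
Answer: $73984$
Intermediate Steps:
$D{\left(L,l \right)} = - 30 l$ ($D{\left(L,l \right)} = - 5 \left(- 3 l\right) \left(-2\right) = 15 l \left(-2\right) = - 30 l$)
$B = 32$ ($B = \left(-4\right) \left(-8\right) = 32$)
$\left(B + D{\left(10,-8 \right)}\right)^{2} = \left(32 - -240\right)^{2} = \left(32 + 240\right)^{2} = 272^{2} = 73984$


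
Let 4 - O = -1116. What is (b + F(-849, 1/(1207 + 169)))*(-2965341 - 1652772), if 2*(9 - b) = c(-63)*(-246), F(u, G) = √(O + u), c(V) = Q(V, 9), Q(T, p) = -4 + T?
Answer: 38016306216 - 4618113*√271 ≈ 3.7940e+10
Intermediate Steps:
O = 1120 (O = 4 - 1*(-1116) = 4 + 1116 = 1120)
c(V) = -4 + V
F(u, G) = √(1120 + u)
b = -8232 (b = 9 - (-4 - 63)*(-246)/2 = 9 - (-67)*(-246)/2 = 9 - ½*16482 = 9 - 8241 = -8232)
(b + F(-849, 1/(1207 + 169)))*(-2965341 - 1652772) = (-8232 + √(1120 - 849))*(-2965341 - 1652772) = (-8232 + √271)*(-4618113) = 38016306216 - 4618113*√271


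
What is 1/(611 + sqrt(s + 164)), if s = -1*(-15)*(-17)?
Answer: 47/28724 - I*sqrt(91)/373412 ≈ 0.0016363 - 2.5547e-5*I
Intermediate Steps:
s = -255 (s = 15*(-17) = -255)
1/(611 + sqrt(s + 164)) = 1/(611 + sqrt(-255 + 164)) = 1/(611 + sqrt(-91)) = 1/(611 + I*sqrt(91))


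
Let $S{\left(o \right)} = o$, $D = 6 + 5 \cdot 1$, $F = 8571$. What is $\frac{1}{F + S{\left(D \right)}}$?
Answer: $\frac{1}{8582} \approx 0.00011652$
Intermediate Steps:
$D = 11$ ($D = 6 + 5 = 11$)
$\frac{1}{F + S{\left(D \right)}} = \frac{1}{8571 + 11} = \frac{1}{8582}$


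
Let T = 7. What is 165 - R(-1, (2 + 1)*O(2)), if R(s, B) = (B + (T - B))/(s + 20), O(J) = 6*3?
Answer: 3128/19 ≈ 164.63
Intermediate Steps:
O(J) = 18
R(s, B) = 7/(20 + s) (R(s, B) = (B + (7 - B))/(s + 20) = 7/(20 + s))
165 - R(-1, (2 + 1)*O(2)) = 165 - 7/(20 - 1) = 165 - 7/19 = 3128/19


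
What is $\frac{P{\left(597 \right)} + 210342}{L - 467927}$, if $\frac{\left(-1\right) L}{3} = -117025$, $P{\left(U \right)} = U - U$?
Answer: $- \frac{105171}{58426} \approx -1.8001$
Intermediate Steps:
$P{\left(U \right)} = 0$
$L = 351075$ ($L = \left(-3\right) \left(-117025\right) = 351075$)
$\frac{P{\left(597 \right)} + 210342}{L - 467927} = \frac{0 + 210342}{351075 - 467927} = \frac{210342}{-116852} = 210342 \left(- \frac{1}{116852}\right) = - \frac{105171}{58426}$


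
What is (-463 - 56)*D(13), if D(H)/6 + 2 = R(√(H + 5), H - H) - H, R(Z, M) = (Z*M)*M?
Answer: 46710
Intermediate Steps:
R(Z, M) = Z*M² (R(Z, M) = (M*Z)*M = Z*M²)
D(H) = -12 - 6*H (D(H) = -12 + 6*(√(H + 5)*(H - H)² - H) = -12 + 6*(√(5 + H)*0² - H) = -12 + 6*(√(5 + H)*0 - H) = -12 + 6*(0 - H) = -12 + 6*(-H) = -12 - 6*H)
(-463 - 56)*D(13) = (-463 - 56)*(-12 - 6*13) = -519*(-12 - 78) = -519*(-90) = 46710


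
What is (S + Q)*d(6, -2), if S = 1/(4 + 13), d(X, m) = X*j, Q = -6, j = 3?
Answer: -1818/17 ≈ -106.94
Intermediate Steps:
d(X, m) = 3*X (d(X, m) = X*3 = 3*X)
S = 1/17 ≈ 0.058824
(S + Q)*d(6, -2) = (1/17 - 6)*(3*6) = -101/17*18 = -1818/17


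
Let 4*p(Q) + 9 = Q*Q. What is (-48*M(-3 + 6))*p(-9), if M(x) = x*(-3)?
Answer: 7776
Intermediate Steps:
M(x) = -3*x
p(Q) = -9/4 + Q**2/4 (p(Q) = -9/4 + (Q*Q)/4 = -9/4 + Q**2/4)
(-48*M(-3 + 6))*p(-9) = (-(-144)*(-3 + 6))*(-9/4 + (1/4)*(-9)**2) = (-(-144)*3)*(-9/4 + (1/4)*81) = (-48*(-9))*(-9/4 + 81/4) = 432*18 = 7776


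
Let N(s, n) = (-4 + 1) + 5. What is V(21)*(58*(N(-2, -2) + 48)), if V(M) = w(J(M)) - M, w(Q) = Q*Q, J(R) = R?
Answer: 1218000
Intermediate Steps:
w(Q) = Q²
V(M) = M² - M
N(s, n) = 2 (N(s, n) = -3 + 5 = 2)
V(21)*(58*(N(-2, -2) + 48)) = (21*(-1 + 21))*(58*(2 + 48)) = (21*20)*(58*50) = 420*2900 = 1218000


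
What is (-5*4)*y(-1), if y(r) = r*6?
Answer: 120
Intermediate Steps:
y(r) = 6*r
(-5*4)*y(-1) = (-5*4)*(6*(-1)) = -20*(-6) = 120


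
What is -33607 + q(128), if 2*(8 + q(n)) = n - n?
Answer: -33615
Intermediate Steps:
q(n) = -8 (q(n) = -8 + (n - n)/2 = -8 + (1/2)*0 = -8 + 0 = -8)
-33607 + q(128) = -33607 - 8 = -33615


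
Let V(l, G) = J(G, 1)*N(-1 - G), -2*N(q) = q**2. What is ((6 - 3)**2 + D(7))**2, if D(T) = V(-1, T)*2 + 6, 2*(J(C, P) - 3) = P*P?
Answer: 43681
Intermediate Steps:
J(C, P) = 3 + P**2/2 (J(C, P) = 3 + (P*P)/2 = 3 + P**2/2)
N(q) = -q**2/2
V(l, G) = -7*(-1 - G)**2/4 (V(l, G) = (3 + (1/2)*1**2)*(-(-1 - G)**2/2) = (3 + (1/2)*1)*(-(-1 - G)**2/2) = (3 + 1/2)*(-(-1 - G)**2/2) = 7*(-(-1 - G)**2/2)/2 = -7*(-1 - G)**2/4)
D(T) = 6 - 7*(1 + T)**2/2 (D(T) = -7*(1 + T)**2/4*2 + 6 = -7*(1 + T)**2/2 + 6 = 6 - 7*(1 + T)**2/2)
((6 - 3)**2 + D(7))**2 = ((6 - 3)**2 + (6 - 7*(1 + 7)**2/2))**2 = (3**2 + (6 - 7/2*8**2))**2 = (9 + (6 - 7/2*64))**2 = (9 + (6 - 224))**2 = (9 - 218)**2 = (-209)**2 = 43681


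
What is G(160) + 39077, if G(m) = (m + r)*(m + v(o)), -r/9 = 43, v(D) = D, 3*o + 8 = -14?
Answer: 13265/3 ≈ 4421.7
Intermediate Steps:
o = -22/3 (o = -8/3 + (⅓)*(-14) = -8/3 - 14/3 = -22/3 ≈ -7.3333)
r = -387 (r = -9*43 = -387)
G(m) = (-387 + m)*(-22/3 + m) (G(m) = (m - 387)*(m - 22/3) = (-387 + m)*(-22/3 + m))
G(160) + 39077 = (2838 + 160² - 1183/3*160) + 39077 = (2838 + 25600 - 189280/3) + 39077 = -103966/3 + 39077 = 13265/3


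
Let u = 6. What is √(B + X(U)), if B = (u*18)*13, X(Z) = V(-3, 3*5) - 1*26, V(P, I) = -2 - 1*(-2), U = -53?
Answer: √1378 ≈ 37.121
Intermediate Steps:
V(P, I) = 0 (V(P, I) = -2 + 2 = 0)
X(Z) = -26 (X(Z) = 0 - 1*26 = 0 - 26 = -26)
B = 1404 (B = (6*18)*13 = 108*13 = 1404)
√(B + X(U)) = √(1404 - 26) = √1378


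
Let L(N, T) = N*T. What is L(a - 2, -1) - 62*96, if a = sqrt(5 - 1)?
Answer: -5952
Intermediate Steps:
a = 2 (a = sqrt(4) = 2)
L(a - 2, -1) - 62*96 = (2 - 2)*(-1) - 62*96 = 0*(-1) - 5952 = 0 - 5952 = -5952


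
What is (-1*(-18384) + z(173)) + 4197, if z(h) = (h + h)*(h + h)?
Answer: 142297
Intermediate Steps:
z(h) = 4*h**2 (z(h) = (2*h)*(2*h) = 4*h**2)
(-1*(-18384) + z(173)) + 4197 = (-1*(-18384) + 4*173**2) + 4197 = (18384 + 4*29929) + 4197 = (18384 + 119716) + 4197 = 138100 + 4197 = 142297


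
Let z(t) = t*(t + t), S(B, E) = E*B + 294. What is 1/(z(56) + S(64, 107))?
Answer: 1/13414 ≈ 7.4549e-5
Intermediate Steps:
S(B, E) = 294 + B*E (S(B, E) = B*E + 294 = 294 + B*E)
z(t) = 2*t² (z(t) = t*(2*t) = 2*t²)
1/(z(56) + S(64, 107)) = 1/(2*56² + (294 + 64*107)) = 1/(2*3136 + (294 + 6848)) = 1/(6272 + 7142) = 1/13414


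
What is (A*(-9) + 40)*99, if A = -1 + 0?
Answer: 4851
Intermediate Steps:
A = -1
(A*(-9) + 40)*99 = (-1*(-9) + 40)*99 = (9 + 40)*99 = 49*99 = 4851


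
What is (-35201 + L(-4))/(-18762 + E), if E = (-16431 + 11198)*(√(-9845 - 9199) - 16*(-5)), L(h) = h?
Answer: 1539873741/71282690932 - 2542343157*I/71282690932 ≈ 0.021602 - 0.035666*I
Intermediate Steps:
E = -418640 - 722154*I (E = -5233*(√(-19044) + 80) = -5233*(138*I + 80) = -5233*(80 + 138*I) = -418640 - 722154*I ≈ -4.1864e+5 - 7.2215e+5*I)
(-35201 + L(-4))/(-18762 + E) = (-35201 - 4)/(-18762 + (-418640 - 722154*I)) = -35205*(-437402 + 722154*I)/712826909320 = -7041*(-437402 + 722154*I)/142565381864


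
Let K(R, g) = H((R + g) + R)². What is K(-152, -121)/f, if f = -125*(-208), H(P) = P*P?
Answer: 261003125/208 ≈ 1.2548e+6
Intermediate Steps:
H(P) = P²
K(R, g) = (g + 2*R)⁴ (K(R, g) = (((R + g) + R)²)² = ((g + 2*R)²)² = (g + 2*R)⁴)
f = 26000
K(-152, -121)/f = (-121 + 2*(-152))⁴/26000 = (-121 - 304)⁴*(1/26000) = (-425)⁴*(1/26000) = 32625390625*(1/26000) = 261003125/208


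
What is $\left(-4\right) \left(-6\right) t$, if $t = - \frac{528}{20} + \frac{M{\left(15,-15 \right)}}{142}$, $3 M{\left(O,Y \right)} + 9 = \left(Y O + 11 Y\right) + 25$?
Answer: $- \frac{232408}{355} \approx -654.67$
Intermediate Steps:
$M{\left(O,Y \right)} = \frac{16}{3} + \frac{11 Y}{3} + \frac{O Y}{3}$ ($M{\left(O,Y \right)} = -3 + \frac{\left(Y O + 11 Y\right) + 25}{3} = -3 + \frac{\left(O Y + 11 Y\right) + 25}{3} = -3 + \frac{\left(11 Y + O Y\right) + 25}{3} = -3 + \frac{25 + 11 Y + O Y}{3} = -3 + \left(\frac{25}{3} + \frac{11 Y}{3} + \frac{O Y}{3}\right) = \frac{16}{3} + \frac{11 Y}{3} + \frac{O Y}{3}$)
$t = - \frac{29051}{1065}$ ($t = - \frac{528}{20} + \frac{\frac{16}{3} + \frac{11}{3} \left(-15\right) + \frac{1}{3} \cdot 15 \left(-15\right)}{142} = \left(-528\right) \frac{1}{20} + \left(\frac{16}{3} - 55 - 75\right) \frac{1}{142} = - \frac{132}{5} - \frac{187}{213} = - \frac{29051}{1065} \approx -27.278$)
$\left(-4\right) \left(-6\right) t = \left(-4\right) \left(-6\right) \left(- \frac{29051}{1065}\right) = 24 \left(- \frac{29051}{1065}\right) = - \frac{232408}{355}$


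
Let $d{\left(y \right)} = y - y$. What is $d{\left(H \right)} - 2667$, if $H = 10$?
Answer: $-2667$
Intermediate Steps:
$d{\left(y \right)} = 0$
$d{\left(H \right)} - 2667 = 0 - 2667 = -2667$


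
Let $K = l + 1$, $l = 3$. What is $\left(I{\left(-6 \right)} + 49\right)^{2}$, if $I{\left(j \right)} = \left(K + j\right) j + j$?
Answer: $3025$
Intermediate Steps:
$K = 4$ ($K = 3 + 1 = 4$)
$I{\left(j \right)} = j + j \left(4 + j\right)$ ($I{\left(j \right)} = \left(4 + j\right) j + j = j \left(4 + j\right) + j = j + j \left(4 + j\right)$)
$\left(I{\left(-6 \right)} + 49\right)^{2} = \left(- 6 \left(5 - 6\right) + 49\right)^{2} = \left(\left(-6\right) \left(-1\right) + 49\right)^{2} = \left(6 + 49\right)^{2} = 55^{2} = 3025$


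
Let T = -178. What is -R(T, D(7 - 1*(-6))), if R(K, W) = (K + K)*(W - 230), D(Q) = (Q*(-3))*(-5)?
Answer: -12460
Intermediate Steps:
D(Q) = 15*Q (D(Q) = -3*Q*(-5) = 15*Q)
R(K, W) = 2*K*(-230 + W) (R(K, W) = (2*K)*(-230 + W) = 2*K*(-230 + W))
-R(T, D(7 - 1*(-6))) = -2*(-178)*(-230 + 15*(7 - 1*(-6))) = -2*(-178)*(-230 + 15*(7 + 6)) = -2*(-178)*(-230 + 15*13) = -2*(-178)*(-230 + 195) = -2*(-178)*(-35) = -1*12460 = -12460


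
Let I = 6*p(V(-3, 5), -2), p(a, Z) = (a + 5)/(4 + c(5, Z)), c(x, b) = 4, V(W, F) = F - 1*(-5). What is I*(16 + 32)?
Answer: 540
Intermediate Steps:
V(W, F) = 5 + F (V(W, F) = F + 5 = 5 + F)
p(a, Z) = 5/8 + a/8 (p(a, Z) = (a + 5)/(4 + 4) = (5 + a)/8 = (5 + a)*(⅛) = 5/8 + a/8)
I = 45/4 (I = 6*(5/8 + (5 + 5)/8) = 6*(5/8 + (⅛)*10) = 6*(5/8 + 5/4) = 6*(15/8) = 45/4 ≈ 11.250)
I*(16 + 32) = 45*(16 + 32)/4 = (45/4)*48 = 540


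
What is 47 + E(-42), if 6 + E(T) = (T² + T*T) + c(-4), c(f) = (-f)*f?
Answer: 3553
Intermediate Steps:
c(f) = -f²
E(T) = -22 + 2*T² (E(T) = -6 + ((T² + T*T) - 1*(-4)²) = -6 + ((T² + T²) - 1*16) = -6 + (2*T² - 16) = -6 + (-16 + 2*T²) = -22 + 2*T²)
47 + E(-42) = 47 + (-22 + 2*(-42)²) = 47 + (-22 + 2*1764) = 47 + (-22 + 3528) = 47 + 3506 = 3553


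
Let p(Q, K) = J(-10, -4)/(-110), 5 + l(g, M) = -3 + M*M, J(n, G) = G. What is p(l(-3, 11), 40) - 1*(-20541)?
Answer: 1129757/55 ≈ 20541.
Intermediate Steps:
l(g, M) = -8 + M² (l(g, M) = -5 + (-3 + M*M) = -5 + (-3 + M²) = -8 + M²)
p(Q, K) = 2/55 (p(Q, K) = -4/(-110) = -4*(-1/110) = 2/55)
p(l(-3, 11), 40) - 1*(-20541) = 2/55 - 1*(-20541) = 2/55 + 20541 = 1129757/55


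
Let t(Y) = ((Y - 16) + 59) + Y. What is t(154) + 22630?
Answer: 22981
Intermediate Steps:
t(Y) = 43 + 2*Y (t(Y) = ((-16 + Y) + 59) + Y = (43 + Y) + Y = 43 + 2*Y)
t(154) + 22630 = (43 + 2*154) + 22630 = (43 + 308) + 22630 = 351 + 22630 = 22981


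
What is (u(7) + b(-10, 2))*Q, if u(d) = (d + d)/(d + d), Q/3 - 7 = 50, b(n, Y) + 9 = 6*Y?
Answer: 684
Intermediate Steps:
b(n, Y) = -9 + 6*Y
Q = 171 (Q = 21 + 3*50 = 21 + 150 = 171)
u(d) = 1 (u(d) = (2*d)/((2*d)) = (2*d)*(1/(2*d)) = 1)
(u(7) + b(-10, 2))*Q = (1 + (-9 + 6*2))*171 = (1 + (-9 + 12))*171 = (1 + 3)*171 = 4*171 = 684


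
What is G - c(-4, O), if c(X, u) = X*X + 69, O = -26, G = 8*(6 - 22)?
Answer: -213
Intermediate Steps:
G = -128 (G = 8*(-16) = -128)
c(X, u) = 69 + X² (c(X, u) = X² + 69 = 69 + X²)
G - c(-4, O) = -128 - (69 + (-4)²) = -128 - (69 + 16) = -128 - 1*85 = -128 - 85 = -213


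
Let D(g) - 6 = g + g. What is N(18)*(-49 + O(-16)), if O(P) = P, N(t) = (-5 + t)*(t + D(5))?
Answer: -28730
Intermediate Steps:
D(g) = 6 + 2*g (D(g) = 6 + (g + g) = 6 + 2*g)
N(t) = (-5 + t)*(16 + t) (N(t) = (-5 + t)*(t + (6 + 2*5)) = (-5 + t)*(t + (6 + 10)) = (-5 + t)*(t + 16) = (-5 + t)*(16 + t))
N(18)*(-49 + O(-16)) = (-80 + 18² + 11*18)*(-49 - 16) = (-80 + 324 + 198)*(-65) = 442*(-65) = -28730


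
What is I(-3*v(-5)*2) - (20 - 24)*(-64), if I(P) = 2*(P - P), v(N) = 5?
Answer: -256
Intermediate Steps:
I(P) = 0 (I(P) = 2*0 = 0)
I(-3*v(-5)*2) - (20 - 24)*(-64) = 0 - (20 - 24)*(-64) = 0 - (-4)*(-64) = 0 - 1*256 = 0 - 256 = -256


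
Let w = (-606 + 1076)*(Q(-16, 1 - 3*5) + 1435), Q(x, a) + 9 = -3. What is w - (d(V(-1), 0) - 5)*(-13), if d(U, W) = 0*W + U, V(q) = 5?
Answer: 668810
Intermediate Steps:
Q(x, a) = -12 (Q(x, a) = -9 - 3 = -12)
d(U, W) = U (d(U, W) = 0 + U = U)
w = 668810 (w = (-606 + 1076)*(-12 + 1435) = 470*1423 = 668810)
w - (d(V(-1), 0) - 5)*(-13) = 668810 - (5 - 5)*(-13) = 668810 - 0*(-13) = 668810 - 1*0 = 668810 + 0 = 668810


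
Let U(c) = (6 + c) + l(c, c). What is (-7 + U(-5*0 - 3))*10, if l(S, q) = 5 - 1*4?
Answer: -30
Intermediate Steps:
l(S, q) = 1 (l(S, q) = 5 - 4 = 1)
U(c) = 7 + c (U(c) = (6 + c) + 1 = 7 + c)
(-7 + U(-5*0 - 3))*10 = (-7 + (7 + (-5*0 - 3)))*10 = (-7 + (7 + (0 - 3)))*10 = (-7 + (7 - 3))*10 = (-7 + 4)*10 = -3*10 = -30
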